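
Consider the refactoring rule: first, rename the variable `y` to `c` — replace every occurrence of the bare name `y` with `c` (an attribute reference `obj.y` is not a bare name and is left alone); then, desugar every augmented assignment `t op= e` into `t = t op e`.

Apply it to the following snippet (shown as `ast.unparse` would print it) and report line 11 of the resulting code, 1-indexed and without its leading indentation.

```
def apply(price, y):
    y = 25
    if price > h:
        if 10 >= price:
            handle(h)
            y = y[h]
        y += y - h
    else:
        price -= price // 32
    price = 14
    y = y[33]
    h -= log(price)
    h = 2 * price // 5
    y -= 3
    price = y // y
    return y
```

Transformed code:
def apply(price, c):
    c = 25
    if price > h:
        if 10 >= price:
            handle(h)
            c = c[h]
        c = c + (c - h)
    else:
        price = price - price // 32
    price = 14
    c = c[33]
    h = h - log(price)
    h = 2 * price // 5
    c = c - 3
    price = c // c
    return c

c = c[33]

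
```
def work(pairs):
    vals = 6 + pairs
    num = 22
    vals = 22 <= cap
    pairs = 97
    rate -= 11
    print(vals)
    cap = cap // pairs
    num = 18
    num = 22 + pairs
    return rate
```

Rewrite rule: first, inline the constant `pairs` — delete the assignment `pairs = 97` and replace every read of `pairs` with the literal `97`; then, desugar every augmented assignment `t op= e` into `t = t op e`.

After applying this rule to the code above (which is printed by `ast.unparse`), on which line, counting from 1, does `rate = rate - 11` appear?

5

Transformed code:
def work(pairs):
    vals = 6 + 97
    num = 22
    vals = 22 <= cap
    rate = rate - 11
    print(vals)
    cap = cap // 97
    num = 18
    num = 22 + 97
    return rate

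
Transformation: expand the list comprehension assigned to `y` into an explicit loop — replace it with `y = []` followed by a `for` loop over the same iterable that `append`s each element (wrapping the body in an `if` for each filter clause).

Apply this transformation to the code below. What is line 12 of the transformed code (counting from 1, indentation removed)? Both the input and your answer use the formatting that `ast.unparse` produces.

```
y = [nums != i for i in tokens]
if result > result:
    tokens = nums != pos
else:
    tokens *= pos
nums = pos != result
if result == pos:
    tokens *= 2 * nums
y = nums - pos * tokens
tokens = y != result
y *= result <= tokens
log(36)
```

tokens = y != result

Transformed code:
y = []
for i in tokens:
    y.append(nums != i)
if result > result:
    tokens = nums != pos
else:
    tokens *= pos
nums = pos != result
if result == pos:
    tokens *= 2 * nums
y = nums - pos * tokens
tokens = y != result
y *= result <= tokens
log(36)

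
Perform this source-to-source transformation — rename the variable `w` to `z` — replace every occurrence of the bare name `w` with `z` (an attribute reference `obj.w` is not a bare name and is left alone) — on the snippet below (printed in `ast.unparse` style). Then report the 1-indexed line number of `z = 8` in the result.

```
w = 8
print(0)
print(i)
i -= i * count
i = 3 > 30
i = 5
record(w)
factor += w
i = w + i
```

1

Transformed code:
z = 8
print(0)
print(i)
i -= i * count
i = 3 > 30
i = 5
record(z)
factor += z
i = z + i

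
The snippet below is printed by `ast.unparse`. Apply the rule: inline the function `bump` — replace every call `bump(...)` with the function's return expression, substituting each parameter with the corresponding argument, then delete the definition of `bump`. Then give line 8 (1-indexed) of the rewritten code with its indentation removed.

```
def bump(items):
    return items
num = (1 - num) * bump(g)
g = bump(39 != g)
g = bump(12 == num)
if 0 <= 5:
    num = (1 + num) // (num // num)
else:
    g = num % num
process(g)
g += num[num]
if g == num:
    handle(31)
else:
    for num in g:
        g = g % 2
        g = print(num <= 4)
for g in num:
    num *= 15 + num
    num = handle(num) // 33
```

Transformed code:
num = (1 - num) * g
g = 39 != g
g = 12 == num
if 0 <= 5:
    num = (1 + num) // (num // num)
else:
    g = num % num
process(g)
g += num[num]
if g == num:
    handle(31)
else:
    for num in g:
        g = g % 2
        g = print(num <= 4)
for g in num:
    num *= 15 + num
    num = handle(num) // 33

process(g)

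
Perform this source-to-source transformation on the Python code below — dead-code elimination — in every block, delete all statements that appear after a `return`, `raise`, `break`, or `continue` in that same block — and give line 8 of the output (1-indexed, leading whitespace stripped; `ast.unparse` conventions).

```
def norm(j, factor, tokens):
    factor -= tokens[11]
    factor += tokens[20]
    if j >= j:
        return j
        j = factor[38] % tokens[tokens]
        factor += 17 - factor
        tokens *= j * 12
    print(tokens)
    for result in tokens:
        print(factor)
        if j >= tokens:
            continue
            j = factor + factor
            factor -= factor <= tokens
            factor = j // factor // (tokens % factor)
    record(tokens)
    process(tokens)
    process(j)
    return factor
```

print(factor)

Transformed code:
def norm(j, factor, tokens):
    factor -= tokens[11]
    factor += tokens[20]
    if j >= j:
        return j
    print(tokens)
    for result in tokens:
        print(factor)
        if j >= tokens:
            continue
    record(tokens)
    process(tokens)
    process(j)
    return factor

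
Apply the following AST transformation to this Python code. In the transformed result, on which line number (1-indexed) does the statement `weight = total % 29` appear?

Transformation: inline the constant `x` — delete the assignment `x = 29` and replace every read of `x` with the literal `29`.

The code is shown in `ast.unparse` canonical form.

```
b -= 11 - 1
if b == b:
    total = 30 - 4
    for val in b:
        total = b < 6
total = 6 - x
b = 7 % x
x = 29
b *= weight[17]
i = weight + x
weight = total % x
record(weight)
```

10

Transformed code:
b -= 11 - 1
if b == b:
    total = 30 - 4
    for val in b:
        total = b < 6
total = 6 - 29
b = 7 % 29
b *= weight[17]
i = weight + 29
weight = total % 29
record(weight)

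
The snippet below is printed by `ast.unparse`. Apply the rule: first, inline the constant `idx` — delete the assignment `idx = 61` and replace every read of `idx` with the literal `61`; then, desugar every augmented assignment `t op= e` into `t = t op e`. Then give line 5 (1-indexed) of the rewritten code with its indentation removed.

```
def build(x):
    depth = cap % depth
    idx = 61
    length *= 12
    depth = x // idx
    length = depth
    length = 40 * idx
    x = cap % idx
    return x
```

length = depth

Transformed code:
def build(x):
    depth = cap % depth
    length = length * 12
    depth = x // 61
    length = depth
    length = 40 * 61
    x = cap % 61
    return x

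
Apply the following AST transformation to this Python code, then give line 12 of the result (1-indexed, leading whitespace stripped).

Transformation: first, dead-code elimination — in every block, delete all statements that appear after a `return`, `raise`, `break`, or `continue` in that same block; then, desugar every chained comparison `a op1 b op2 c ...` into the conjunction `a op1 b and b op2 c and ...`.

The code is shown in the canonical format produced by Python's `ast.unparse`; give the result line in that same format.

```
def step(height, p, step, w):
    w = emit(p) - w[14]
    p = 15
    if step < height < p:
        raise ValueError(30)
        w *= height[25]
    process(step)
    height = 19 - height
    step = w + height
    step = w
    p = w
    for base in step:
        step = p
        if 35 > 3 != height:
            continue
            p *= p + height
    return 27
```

step = p

Transformed code:
def step(height, p, step, w):
    w = emit(p) - w[14]
    p = 15
    if step < height and height < p:
        raise ValueError(30)
    process(step)
    height = 19 - height
    step = w + height
    step = w
    p = w
    for base in step:
        step = p
        if 35 > 3 and 3 != height:
            continue
    return 27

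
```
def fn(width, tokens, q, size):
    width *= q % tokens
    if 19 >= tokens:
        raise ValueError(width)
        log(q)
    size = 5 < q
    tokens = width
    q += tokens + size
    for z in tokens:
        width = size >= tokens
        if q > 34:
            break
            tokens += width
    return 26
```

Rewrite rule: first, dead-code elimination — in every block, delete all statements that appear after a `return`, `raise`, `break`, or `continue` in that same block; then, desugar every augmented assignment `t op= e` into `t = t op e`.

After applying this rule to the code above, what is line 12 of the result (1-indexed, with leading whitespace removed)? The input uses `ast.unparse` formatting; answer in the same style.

Transformed code:
def fn(width, tokens, q, size):
    width = width * (q % tokens)
    if 19 >= tokens:
        raise ValueError(width)
    size = 5 < q
    tokens = width
    q = q + (tokens + size)
    for z in tokens:
        width = size >= tokens
        if q > 34:
            break
    return 26

return 26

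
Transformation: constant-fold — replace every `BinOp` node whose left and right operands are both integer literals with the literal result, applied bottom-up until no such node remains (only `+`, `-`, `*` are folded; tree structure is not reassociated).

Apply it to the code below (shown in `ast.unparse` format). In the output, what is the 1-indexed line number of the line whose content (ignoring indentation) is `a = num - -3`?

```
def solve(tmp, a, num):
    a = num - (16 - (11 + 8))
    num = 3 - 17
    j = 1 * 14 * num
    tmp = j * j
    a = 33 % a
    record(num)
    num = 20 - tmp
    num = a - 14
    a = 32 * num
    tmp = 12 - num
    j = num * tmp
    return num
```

Transformed code:
def solve(tmp, a, num):
    a = num - -3
    num = -14
    j = 14 * num
    tmp = j * j
    a = 33 % a
    record(num)
    num = 20 - tmp
    num = a - 14
    a = 32 * num
    tmp = 12 - num
    j = num * tmp
    return num

2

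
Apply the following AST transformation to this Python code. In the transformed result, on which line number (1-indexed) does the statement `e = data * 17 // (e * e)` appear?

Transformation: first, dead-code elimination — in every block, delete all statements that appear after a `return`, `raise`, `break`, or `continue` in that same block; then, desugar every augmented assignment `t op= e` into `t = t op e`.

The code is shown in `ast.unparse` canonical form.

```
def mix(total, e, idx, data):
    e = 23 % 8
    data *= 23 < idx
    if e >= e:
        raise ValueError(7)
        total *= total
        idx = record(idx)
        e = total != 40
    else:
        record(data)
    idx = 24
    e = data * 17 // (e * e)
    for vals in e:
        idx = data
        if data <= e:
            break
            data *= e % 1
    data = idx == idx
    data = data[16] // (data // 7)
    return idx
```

Transformed code:
def mix(total, e, idx, data):
    e = 23 % 8
    data = data * (23 < idx)
    if e >= e:
        raise ValueError(7)
    else:
        record(data)
    idx = 24
    e = data * 17 // (e * e)
    for vals in e:
        idx = data
        if data <= e:
            break
    data = idx == idx
    data = data[16] // (data // 7)
    return idx

9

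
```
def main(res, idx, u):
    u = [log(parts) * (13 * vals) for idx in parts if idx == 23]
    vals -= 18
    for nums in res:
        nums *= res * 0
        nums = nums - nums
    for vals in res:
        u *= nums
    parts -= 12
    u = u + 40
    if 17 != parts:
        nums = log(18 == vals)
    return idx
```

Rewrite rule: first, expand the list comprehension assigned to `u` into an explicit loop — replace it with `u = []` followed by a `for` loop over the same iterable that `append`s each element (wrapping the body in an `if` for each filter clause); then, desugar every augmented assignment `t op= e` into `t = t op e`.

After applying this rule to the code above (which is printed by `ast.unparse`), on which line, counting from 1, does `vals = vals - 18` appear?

Transformed code:
def main(res, idx, u):
    u = []
    for idx in parts:
        if idx == 23:
            u.append(log(parts) * (13 * vals))
    vals = vals - 18
    for nums in res:
        nums = nums * (res * 0)
        nums = nums - nums
    for vals in res:
        u = u * nums
    parts = parts - 12
    u = u + 40
    if 17 != parts:
        nums = log(18 == vals)
    return idx

6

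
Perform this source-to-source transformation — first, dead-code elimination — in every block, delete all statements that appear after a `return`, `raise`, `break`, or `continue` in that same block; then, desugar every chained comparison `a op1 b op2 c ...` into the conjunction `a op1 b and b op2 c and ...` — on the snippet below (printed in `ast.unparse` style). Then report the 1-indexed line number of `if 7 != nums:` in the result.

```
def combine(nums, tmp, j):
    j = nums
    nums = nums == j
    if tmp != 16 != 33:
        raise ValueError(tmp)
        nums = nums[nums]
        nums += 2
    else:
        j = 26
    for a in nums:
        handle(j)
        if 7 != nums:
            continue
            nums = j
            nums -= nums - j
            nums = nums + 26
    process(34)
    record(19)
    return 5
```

Transformed code:
def combine(nums, tmp, j):
    j = nums
    nums = nums == j
    if tmp != 16 and 16 != 33:
        raise ValueError(tmp)
    else:
        j = 26
    for a in nums:
        handle(j)
        if 7 != nums:
            continue
    process(34)
    record(19)
    return 5

10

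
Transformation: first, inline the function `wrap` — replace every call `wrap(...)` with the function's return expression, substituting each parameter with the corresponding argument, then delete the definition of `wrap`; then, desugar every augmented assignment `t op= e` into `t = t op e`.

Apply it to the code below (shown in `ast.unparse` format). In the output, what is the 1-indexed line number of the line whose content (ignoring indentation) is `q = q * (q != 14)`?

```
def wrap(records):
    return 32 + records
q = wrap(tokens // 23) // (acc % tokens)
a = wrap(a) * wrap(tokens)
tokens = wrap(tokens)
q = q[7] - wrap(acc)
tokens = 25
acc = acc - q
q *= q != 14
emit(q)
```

7

Transformed code:
q = (32 + tokens // 23) // (acc % tokens)
a = (32 + a) * (32 + tokens)
tokens = 32 + tokens
q = q[7] - (32 + acc)
tokens = 25
acc = acc - q
q = q * (q != 14)
emit(q)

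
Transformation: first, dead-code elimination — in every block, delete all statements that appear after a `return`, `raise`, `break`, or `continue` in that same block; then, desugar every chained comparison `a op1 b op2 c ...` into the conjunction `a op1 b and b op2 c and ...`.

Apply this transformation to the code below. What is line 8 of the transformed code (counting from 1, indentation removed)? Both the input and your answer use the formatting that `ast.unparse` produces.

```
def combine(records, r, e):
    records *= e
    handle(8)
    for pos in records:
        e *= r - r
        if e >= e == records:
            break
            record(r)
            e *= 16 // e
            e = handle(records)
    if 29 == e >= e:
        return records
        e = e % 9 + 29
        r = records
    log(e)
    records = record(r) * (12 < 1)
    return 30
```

if 29 == e and e >= e:

Transformed code:
def combine(records, r, e):
    records *= e
    handle(8)
    for pos in records:
        e *= r - r
        if e >= e and e == records:
            break
    if 29 == e and e >= e:
        return records
    log(e)
    records = record(r) * (12 < 1)
    return 30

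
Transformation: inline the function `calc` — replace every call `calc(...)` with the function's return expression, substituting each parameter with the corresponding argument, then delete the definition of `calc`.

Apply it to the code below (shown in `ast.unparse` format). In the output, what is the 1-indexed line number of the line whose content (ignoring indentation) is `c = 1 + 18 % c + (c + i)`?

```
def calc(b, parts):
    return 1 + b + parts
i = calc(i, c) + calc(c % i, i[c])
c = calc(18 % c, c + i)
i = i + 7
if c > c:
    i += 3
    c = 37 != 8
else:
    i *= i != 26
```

Transformed code:
i = 1 + i + c + (1 + c % i + i[c])
c = 1 + 18 % c + (c + i)
i = i + 7
if c > c:
    i += 3
    c = 37 != 8
else:
    i *= i != 26

2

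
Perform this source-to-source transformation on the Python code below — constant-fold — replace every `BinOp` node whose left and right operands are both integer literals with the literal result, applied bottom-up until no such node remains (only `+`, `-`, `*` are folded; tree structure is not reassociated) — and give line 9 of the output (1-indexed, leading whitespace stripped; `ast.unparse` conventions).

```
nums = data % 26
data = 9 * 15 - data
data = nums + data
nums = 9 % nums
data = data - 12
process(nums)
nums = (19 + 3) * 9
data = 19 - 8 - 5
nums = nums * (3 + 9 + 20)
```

nums = nums * 32

Transformed code:
nums = data % 26
data = 135 - data
data = nums + data
nums = 9 % nums
data = data - 12
process(nums)
nums = 198
data = 6
nums = nums * 32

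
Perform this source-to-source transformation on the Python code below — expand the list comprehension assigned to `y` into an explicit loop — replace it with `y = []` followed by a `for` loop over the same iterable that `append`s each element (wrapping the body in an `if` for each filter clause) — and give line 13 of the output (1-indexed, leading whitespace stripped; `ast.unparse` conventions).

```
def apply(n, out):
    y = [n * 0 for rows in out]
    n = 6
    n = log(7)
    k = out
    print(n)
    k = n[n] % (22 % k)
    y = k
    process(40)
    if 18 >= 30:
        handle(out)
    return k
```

Transformed code:
def apply(n, out):
    y = []
    for rows in out:
        y.append(n * 0)
    n = 6
    n = log(7)
    k = out
    print(n)
    k = n[n] % (22 % k)
    y = k
    process(40)
    if 18 >= 30:
        handle(out)
    return k

handle(out)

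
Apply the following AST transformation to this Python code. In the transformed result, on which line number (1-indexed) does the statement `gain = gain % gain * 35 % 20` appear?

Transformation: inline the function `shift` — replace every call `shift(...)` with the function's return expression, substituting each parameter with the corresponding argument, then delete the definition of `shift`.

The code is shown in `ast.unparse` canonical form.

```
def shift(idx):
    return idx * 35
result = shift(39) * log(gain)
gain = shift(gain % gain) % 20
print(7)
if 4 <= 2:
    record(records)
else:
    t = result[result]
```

2

Transformed code:
result = 39 * 35 * log(gain)
gain = gain % gain * 35 % 20
print(7)
if 4 <= 2:
    record(records)
else:
    t = result[result]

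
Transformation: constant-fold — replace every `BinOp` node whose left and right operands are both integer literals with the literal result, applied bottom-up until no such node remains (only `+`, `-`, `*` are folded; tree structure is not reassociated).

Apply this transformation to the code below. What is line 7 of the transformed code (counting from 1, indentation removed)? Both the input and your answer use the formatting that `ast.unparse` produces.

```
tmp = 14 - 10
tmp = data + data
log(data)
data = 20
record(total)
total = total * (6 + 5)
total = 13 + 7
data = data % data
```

total = 20

Transformed code:
tmp = 4
tmp = data + data
log(data)
data = 20
record(total)
total = total * 11
total = 20
data = data % data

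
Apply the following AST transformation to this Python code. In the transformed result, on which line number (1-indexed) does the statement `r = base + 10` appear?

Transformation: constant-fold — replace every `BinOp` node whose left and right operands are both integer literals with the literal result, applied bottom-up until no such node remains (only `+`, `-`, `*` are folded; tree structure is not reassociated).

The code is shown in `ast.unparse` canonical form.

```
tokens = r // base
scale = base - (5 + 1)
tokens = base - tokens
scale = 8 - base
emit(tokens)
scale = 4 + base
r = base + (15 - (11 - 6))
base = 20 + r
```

Transformed code:
tokens = r // base
scale = base - 6
tokens = base - tokens
scale = 8 - base
emit(tokens)
scale = 4 + base
r = base + 10
base = 20 + r

7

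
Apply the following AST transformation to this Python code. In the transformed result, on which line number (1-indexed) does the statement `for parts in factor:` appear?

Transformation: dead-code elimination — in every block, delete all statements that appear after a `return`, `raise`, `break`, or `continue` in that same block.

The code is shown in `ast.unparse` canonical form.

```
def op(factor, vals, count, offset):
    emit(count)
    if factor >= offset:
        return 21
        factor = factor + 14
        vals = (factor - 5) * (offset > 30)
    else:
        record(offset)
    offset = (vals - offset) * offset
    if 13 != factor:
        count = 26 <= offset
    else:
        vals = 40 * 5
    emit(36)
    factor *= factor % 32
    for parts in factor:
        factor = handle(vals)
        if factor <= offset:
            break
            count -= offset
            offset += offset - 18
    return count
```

14

Transformed code:
def op(factor, vals, count, offset):
    emit(count)
    if factor >= offset:
        return 21
    else:
        record(offset)
    offset = (vals - offset) * offset
    if 13 != factor:
        count = 26 <= offset
    else:
        vals = 40 * 5
    emit(36)
    factor *= factor % 32
    for parts in factor:
        factor = handle(vals)
        if factor <= offset:
            break
    return count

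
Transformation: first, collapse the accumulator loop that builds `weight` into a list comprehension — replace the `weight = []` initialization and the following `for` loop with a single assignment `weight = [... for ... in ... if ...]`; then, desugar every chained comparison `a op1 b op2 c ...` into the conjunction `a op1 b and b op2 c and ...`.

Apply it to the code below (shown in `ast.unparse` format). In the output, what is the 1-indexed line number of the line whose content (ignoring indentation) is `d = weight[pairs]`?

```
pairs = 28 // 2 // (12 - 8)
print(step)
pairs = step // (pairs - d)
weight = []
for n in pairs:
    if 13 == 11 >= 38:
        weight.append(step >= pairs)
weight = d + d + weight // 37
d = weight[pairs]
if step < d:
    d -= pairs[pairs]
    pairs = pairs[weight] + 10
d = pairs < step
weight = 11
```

6

Transformed code:
pairs = 28 // 2 // (12 - 8)
print(step)
pairs = step // (pairs - d)
weight = [step >= pairs for n in pairs if 13 == 11 and 11 >= 38]
weight = d + d + weight // 37
d = weight[pairs]
if step < d:
    d -= pairs[pairs]
    pairs = pairs[weight] + 10
d = pairs < step
weight = 11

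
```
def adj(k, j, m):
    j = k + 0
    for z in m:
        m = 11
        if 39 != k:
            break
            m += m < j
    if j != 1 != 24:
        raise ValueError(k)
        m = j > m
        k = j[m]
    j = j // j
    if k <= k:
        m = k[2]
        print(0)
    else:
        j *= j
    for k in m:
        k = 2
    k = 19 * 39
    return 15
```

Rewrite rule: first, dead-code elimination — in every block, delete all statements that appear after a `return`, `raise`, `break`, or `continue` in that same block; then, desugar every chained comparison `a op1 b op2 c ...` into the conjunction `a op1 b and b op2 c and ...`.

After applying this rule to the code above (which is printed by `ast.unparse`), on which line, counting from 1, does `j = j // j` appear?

Transformed code:
def adj(k, j, m):
    j = k + 0
    for z in m:
        m = 11
        if 39 != k:
            break
    if j != 1 and 1 != 24:
        raise ValueError(k)
    j = j // j
    if k <= k:
        m = k[2]
        print(0)
    else:
        j *= j
    for k in m:
        k = 2
    k = 19 * 39
    return 15

9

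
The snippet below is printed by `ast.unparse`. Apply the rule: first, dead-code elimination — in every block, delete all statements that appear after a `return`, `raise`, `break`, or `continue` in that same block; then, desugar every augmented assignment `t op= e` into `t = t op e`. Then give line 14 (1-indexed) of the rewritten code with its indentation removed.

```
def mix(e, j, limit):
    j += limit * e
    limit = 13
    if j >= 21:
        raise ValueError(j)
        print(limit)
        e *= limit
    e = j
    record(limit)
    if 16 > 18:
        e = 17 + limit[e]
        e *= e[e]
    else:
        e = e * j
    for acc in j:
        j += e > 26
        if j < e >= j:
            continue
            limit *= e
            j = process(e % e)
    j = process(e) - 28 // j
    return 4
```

Transformed code:
def mix(e, j, limit):
    j = j + limit * e
    limit = 13
    if j >= 21:
        raise ValueError(j)
    e = j
    record(limit)
    if 16 > 18:
        e = 17 + limit[e]
        e = e * e[e]
    else:
        e = e * j
    for acc in j:
        j = j + (e > 26)
        if j < e >= j:
            continue
    j = process(e) - 28 // j
    return 4

j = j + (e > 26)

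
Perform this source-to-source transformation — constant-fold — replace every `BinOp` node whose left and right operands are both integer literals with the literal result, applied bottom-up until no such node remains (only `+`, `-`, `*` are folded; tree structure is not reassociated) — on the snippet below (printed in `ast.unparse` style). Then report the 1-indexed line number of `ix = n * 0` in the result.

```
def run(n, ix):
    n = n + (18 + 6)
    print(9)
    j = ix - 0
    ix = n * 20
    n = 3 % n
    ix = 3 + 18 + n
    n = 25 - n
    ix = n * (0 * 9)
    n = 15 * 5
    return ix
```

9

Transformed code:
def run(n, ix):
    n = n + 24
    print(9)
    j = ix - 0
    ix = n * 20
    n = 3 % n
    ix = 21 + n
    n = 25 - n
    ix = n * 0
    n = 75
    return ix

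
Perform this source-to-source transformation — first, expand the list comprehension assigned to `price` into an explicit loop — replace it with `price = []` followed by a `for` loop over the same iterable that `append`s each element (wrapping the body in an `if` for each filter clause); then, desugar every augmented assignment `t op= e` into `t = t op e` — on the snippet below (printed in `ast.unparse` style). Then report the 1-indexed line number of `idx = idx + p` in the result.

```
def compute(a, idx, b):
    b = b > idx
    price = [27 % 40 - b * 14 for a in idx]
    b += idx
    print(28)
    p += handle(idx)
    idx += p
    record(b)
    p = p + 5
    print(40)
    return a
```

9

Transformed code:
def compute(a, idx, b):
    b = b > idx
    price = []
    for a in idx:
        price.append(27 % 40 - b * 14)
    b = b + idx
    print(28)
    p = p + handle(idx)
    idx = idx + p
    record(b)
    p = p + 5
    print(40)
    return a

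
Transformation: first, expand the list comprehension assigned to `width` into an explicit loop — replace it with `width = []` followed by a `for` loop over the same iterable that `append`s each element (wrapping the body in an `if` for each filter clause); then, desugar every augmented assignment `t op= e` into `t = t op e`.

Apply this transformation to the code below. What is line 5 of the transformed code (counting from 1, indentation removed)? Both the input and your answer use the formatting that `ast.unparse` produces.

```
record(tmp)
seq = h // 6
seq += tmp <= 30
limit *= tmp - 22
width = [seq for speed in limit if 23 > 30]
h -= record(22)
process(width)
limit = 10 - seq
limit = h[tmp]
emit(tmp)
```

Transformed code:
record(tmp)
seq = h // 6
seq = seq + (tmp <= 30)
limit = limit * (tmp - 22)
width = []
for speed in limit:
    if 23 > 30:
        width.append(seq)
h = h - record(22)
process(width)
limit = 10 - seq
limit = h[tmp]
emit(tmp)

width = []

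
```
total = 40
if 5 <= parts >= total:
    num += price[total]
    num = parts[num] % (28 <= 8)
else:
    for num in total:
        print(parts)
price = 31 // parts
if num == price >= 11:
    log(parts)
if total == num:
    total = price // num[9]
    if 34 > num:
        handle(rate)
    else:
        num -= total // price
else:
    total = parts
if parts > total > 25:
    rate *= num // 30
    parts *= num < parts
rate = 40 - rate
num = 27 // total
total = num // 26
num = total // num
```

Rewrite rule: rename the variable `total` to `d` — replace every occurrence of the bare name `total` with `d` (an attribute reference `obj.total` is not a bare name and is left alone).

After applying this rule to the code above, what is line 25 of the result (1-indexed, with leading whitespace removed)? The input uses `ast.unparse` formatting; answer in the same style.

Transformed code:
d = 40
if 5 <= parts >= d:
    num += price[d]
    num = parts[num] % (28 <= 8)
else:
    for num in d:
        print(parts)
price = 31 // parts
if num == price >= 11:
    log(parts)
if d == num:
    d = price // num[9]
    if 34 > num:
        handle(rate)
    else:
        num -= d // price
else:
    d = parts
if parts > d > 25:
    rate *= num // 30
    parts *= num < parts
rate = 40 - rate
num = 27 // d
d = num // 26
num = d // num

num = d // num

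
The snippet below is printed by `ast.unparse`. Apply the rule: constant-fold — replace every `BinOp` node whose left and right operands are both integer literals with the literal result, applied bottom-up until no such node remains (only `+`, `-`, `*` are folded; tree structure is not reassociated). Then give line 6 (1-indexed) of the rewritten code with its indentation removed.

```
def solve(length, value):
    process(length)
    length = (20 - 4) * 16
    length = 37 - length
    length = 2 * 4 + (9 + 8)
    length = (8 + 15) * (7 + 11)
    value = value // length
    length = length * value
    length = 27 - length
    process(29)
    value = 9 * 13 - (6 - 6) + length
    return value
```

Transformed code:
def solve(length, value):
    process(length)
    length = 256
    length = 37 - length
    length = 25
    length = 414
    value = value // length
    length = length * value
    length = 27 - length
    process(29)
    value = 117 + length
    return value

length = 414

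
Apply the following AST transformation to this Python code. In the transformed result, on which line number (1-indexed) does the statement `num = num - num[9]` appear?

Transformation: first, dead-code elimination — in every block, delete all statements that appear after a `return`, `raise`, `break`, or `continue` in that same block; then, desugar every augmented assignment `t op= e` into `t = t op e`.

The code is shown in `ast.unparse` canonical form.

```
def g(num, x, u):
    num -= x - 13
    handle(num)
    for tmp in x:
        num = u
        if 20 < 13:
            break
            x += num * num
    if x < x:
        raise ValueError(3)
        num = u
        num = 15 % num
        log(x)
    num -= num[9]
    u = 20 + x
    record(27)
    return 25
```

10

Transformed code:
def g(num, x, u):
    num = num - (x - 13)
    handle(num)
    for tmp in x:
        num = u
        if 20 < 13:
            break
    if x < x:
        raise ValueError(3)
    num = num - num[9]
    u = 20 + x
    record(27)
    return 25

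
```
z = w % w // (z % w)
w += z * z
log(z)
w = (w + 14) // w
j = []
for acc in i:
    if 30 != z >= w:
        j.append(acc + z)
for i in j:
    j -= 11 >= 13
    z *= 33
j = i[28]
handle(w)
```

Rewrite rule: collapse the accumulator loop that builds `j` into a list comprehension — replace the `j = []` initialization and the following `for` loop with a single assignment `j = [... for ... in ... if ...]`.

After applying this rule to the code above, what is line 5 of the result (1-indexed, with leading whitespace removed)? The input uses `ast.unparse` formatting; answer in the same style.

Transformed code:
z = w % w // (z % w)
w += z * z
log(z)
w = (w + 14) // w
j = [acc + z for acc in i if 30 != z >= w]
for i in j:
    j -= 11 >= 13
    z *= 33
j = i[28]
handle(w)

j = [acc + z for acc in i if 30 != z >= w]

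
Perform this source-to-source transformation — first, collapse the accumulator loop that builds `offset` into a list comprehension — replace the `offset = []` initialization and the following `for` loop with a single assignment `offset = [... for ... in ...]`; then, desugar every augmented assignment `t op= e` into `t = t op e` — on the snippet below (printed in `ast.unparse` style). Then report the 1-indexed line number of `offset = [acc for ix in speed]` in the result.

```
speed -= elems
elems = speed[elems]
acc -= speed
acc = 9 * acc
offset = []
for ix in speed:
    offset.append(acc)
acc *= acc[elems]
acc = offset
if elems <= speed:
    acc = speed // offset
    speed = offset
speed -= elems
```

Transformed code:
speed = speed - elems
elems = speed[elems]
acc = acc - speed
acc = 9 * acc
offset = [acc for ix in speed]
acc = acc * acc[elems]
acc = offset
if elems <= speed:
    acc = speed // offset
    speed = offset
speed = speed - elems

5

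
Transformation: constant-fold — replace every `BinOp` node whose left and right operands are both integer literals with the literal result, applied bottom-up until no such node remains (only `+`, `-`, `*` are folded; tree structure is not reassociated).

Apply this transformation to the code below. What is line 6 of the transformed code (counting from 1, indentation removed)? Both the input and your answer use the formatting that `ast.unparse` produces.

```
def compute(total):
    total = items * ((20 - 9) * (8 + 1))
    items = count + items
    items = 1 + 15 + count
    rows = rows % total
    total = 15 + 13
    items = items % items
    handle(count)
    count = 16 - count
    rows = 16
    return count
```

Transformed code:
def compute(total):
    total = items * 99
    items = count + items
    items = 16 + count
    rows = rows % total
    total = 28
    items = items % items
    handle(count)
    count = 16 - count
    rows = 16
    return count

total = 28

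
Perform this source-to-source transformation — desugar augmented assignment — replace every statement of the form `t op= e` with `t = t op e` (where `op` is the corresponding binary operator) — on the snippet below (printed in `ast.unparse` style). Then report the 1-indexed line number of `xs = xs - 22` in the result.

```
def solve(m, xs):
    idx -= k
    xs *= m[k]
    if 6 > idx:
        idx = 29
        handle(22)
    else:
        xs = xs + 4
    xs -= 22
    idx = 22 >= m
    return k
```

Transformed code:
def solve(m, xs):
    idx = idx - k
    xs = xs * m[k]
    if 6 > idx:
        idx = 29
        handle(22)
    else:
        xs = xs + 4
    xs = xs - 22
    idx = 22 >= m
    return k

9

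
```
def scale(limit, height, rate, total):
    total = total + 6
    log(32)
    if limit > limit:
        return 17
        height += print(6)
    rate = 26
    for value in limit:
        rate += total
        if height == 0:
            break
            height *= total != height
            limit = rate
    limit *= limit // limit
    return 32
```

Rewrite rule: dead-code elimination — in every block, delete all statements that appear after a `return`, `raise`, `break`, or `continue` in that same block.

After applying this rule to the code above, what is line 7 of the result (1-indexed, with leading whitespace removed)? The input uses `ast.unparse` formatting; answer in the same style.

for value in limit:

Transformed code:
def scale(limit, height, rate, total):
    total = total + 6
    log(32)
    if limit > limit:
        return 17
    rate = 26
    for value in limit:
        rate += total
        if height == 0:
            break
    limit *= limit // limit
    return 32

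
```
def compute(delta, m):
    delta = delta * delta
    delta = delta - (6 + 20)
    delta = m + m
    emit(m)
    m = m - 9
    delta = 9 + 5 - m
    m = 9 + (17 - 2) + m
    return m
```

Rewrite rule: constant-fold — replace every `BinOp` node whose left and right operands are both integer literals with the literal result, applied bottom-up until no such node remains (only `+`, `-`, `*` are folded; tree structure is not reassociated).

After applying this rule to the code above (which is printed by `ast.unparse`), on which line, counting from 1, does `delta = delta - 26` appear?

3

Transformed code:
def compute(delta, m):
    delta = delta * delta
    delta = delta - 26
    delta = m + m
    emit(m)
    m = m - 9
    delta = 14 - m
    m = 24 + m
    return m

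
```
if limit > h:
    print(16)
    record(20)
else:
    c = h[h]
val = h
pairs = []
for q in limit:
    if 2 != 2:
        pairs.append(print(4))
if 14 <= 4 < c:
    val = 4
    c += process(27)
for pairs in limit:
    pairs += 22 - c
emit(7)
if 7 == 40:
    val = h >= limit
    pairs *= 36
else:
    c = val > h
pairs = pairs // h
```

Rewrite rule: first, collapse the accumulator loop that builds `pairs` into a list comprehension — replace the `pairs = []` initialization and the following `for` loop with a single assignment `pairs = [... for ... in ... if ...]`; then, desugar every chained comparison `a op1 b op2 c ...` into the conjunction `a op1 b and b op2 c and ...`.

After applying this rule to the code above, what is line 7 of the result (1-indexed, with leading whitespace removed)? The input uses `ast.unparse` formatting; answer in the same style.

Transformed code:
if limit > h:
    print(16)
    record(20)
else:
    c = h[h]
val = h
pairs = [print(4) for q in limit if 2 != 2]
if 14 <= 4 and 4 < c:
    val = 4
    c += process(27)
for pairs in limit:
    pairs += 22 - c
emit(7)
if 7 == 40:
    val = h >= limit
    pairs *= 36
else:
    c = val > h
pairs = pairs // h

pairs = [print(4) for q in limit if 2 != 2]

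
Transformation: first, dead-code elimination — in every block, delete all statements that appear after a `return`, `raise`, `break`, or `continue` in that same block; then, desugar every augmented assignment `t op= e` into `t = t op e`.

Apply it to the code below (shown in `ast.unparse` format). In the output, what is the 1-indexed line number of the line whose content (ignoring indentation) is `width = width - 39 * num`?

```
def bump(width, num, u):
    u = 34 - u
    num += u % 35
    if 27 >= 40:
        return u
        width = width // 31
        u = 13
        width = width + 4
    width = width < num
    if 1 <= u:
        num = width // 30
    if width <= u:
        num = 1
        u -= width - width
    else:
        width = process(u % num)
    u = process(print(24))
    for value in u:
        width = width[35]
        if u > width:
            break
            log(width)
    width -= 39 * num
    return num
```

Transformed code:
def bump(width, num, u):
    u = 34 - u
    num = num + u % 35
    if 27 >= 40:
        return u
    width = width < num
    if 1 <= u:
        num = width // 30
    if width <= u:
        num = 1
        u = u - (width - width)
    else:
        width = process(u % num)
    u = process(print(24))
    for value in u:
        width = width[35]
        if u > width:
            break
    width = width - 39 * num
    return num

19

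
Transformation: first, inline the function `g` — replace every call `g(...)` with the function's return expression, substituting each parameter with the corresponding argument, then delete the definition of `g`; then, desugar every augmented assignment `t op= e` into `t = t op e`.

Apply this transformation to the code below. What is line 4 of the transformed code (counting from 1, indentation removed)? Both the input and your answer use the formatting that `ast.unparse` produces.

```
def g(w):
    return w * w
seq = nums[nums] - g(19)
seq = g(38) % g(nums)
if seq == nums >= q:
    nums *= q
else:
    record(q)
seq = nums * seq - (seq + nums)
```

nums = nums * q

Transformed code:
seq = nums[nums] - 19 * 19
seq = 38 * 38 % (nums * nums)
if seq == nums >= q:
    nums = nums * q
else:
    record(q)
seq = nums * seq - (seq + nums)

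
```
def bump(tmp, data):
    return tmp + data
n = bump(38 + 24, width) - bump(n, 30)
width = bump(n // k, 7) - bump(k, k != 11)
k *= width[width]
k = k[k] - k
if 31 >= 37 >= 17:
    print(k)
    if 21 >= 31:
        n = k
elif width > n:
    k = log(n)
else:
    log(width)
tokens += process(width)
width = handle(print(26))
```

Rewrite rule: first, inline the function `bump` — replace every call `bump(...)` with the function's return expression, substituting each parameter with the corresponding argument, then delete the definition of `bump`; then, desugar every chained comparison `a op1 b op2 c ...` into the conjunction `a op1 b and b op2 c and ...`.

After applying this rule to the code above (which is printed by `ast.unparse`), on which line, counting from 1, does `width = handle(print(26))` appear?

Transformed code:
n = 38 + 24 + width - (n + 30)
width = n // k + 7 - (k + (k != 11))
k *= width[width]
k = k[k] - k
if 31 >= 37 and 37 >= 17:
    print(k)
    if 21 >= 31:
        n = k
elif width > n:
    k = log(n)
else:
    log(width)
tokens += process(width)
width = handle(print(26))

14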